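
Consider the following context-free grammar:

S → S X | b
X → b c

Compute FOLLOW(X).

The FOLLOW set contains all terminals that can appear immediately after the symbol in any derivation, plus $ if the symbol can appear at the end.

We compute FOLLOW(X) using the standard algorithm.
FOLLOW(S) starts with {$}.
FIRST(S) = {b}
FIRST(X) = {b}
FOLLOW(S) = {$, b}
FOLLOW(X) = {$, b}
Therefore, FOLLOW(X) = {$, b}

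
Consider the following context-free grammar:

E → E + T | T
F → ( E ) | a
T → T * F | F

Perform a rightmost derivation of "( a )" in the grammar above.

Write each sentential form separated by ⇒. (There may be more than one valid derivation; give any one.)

E ⇒ T ⇒ F ⇒ ( E ) ⇒ ( T ) ⇒ ( F ) ⇒ ( a )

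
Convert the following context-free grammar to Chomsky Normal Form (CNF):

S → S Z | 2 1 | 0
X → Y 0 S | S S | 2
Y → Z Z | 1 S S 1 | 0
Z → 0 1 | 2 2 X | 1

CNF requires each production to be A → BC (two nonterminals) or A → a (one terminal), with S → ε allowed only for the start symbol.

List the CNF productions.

T2 → 2; T1 → 1; S → 0; T0 → 0; X → 2; Y → 0; Z → 1; S → S Z; S → T2 T1; X → Y X0; X0 → T0 S; X → S S; Y → Z Z; Y → T1 X1; X1 → S X2; X2 → S T1; Z → T0 T1; Z → T2 X3; X3 → T2 X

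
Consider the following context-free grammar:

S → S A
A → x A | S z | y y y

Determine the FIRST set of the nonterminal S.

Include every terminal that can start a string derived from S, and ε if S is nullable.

We compute FIRST(S) using the standard algorithm.
FIRST(A) = {x, y}
FIRST(S) = {}
Therefore, FIRST(S) = {}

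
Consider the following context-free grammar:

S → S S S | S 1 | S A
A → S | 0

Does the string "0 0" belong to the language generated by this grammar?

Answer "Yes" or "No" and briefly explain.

No - no valid derivation exists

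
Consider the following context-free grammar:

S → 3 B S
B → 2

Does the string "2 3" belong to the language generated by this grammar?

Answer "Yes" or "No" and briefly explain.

No - no valid derivation exists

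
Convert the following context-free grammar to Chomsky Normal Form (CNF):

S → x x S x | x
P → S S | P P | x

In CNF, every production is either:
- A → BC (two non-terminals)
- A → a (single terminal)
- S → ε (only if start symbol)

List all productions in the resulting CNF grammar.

TX → x; S → x; P → x; S → TX X0; X0 → TX X1; X1 → S TX; P → S S; P → P P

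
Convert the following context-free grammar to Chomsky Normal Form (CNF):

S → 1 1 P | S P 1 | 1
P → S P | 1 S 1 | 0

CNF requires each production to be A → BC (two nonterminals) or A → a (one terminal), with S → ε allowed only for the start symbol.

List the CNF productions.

T1 → 1; S → 1; P → 0; S → T1 X0; X0 → T1 P; S → S X1; X1 → P T1; P → S P; P → T1 X2; X2 → S T1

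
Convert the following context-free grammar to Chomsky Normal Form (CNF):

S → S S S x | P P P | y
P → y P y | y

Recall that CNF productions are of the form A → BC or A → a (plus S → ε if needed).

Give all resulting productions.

TX → x; S → y; TY → y; P → y; S → S X0; X0 → S X1; X1 → S TX; S → P X2; X2 → P P; P → TY X3; X3 → P TY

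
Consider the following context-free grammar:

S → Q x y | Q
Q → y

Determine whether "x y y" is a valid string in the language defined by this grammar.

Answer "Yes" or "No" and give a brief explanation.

No - no valid derivation exists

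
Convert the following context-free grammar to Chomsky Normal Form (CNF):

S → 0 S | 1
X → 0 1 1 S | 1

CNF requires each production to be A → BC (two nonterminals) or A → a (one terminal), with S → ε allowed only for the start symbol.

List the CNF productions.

T0 → 0; S → 1; T1 → 1; X → 1; S → T0 S; X → T0 X0; X0 → T1 X1; X1 → T1 S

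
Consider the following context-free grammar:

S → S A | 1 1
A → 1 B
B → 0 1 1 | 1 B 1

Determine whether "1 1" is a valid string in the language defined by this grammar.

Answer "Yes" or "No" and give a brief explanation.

Yes - a valid derivation exists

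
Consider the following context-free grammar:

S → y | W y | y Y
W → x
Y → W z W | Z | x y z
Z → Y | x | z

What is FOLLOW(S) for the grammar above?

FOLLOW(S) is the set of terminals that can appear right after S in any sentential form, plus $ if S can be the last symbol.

We compute FOLLOW(S) using the standard algorithm.
FOLLOW(S) starts with {$}.
FIRST(S) = {x, y}
FIRST(W) = {x}
FIRST(Y) = {x, z}
FIRST(Z) = {x, z}
FOLLOW(S) = {$}
FOLLOW(W) = {$, y, z}
FOLLOW(Y) = {$}
FOLLOW(Z) = {$}
Therefore, FOLLOW(S) = {$}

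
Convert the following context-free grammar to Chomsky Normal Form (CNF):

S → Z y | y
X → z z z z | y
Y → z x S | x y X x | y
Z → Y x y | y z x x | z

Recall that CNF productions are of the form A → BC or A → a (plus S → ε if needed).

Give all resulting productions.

TY → y; S → y; TZ → z; X → y; TX → x; Y → y; Z → z; S → Z TY; X → TZ X0; X0 → TZ X1; X1 → TZ TZ; Y → TZ X2; X2 → TX S; Y → TX X3; X3 → TY X4; X4 → X TX; Z → Y X5; X5 → TX TY; Z → TY X6; X6 → TZ X7; X7 → TX TX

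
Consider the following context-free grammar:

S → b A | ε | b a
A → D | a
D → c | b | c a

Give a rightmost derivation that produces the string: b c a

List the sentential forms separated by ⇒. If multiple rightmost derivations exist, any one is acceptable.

S ⇒ b A ⇒ b D ⇒ b c a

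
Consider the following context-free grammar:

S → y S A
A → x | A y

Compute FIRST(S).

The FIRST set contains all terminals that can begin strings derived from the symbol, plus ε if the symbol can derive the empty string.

We compute FIRST(S) using the standard algorithm.
FIRST(A) = {x}
FIRST(S) = {y}
Therefore, FIRST(S) = {y}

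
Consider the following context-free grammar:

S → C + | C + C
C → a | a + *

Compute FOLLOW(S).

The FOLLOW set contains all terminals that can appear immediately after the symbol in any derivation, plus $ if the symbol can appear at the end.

We compute FOLLOW(S) using the standard algorithm.
FOLLOW(S) starts with {$}.
FIRST(C) = {a}
FIRST(S) = {a}
FOLLOW(C) = {$, +}
FOLLOW(S) = {$}
Therefore, FOLLOW(S) = {$}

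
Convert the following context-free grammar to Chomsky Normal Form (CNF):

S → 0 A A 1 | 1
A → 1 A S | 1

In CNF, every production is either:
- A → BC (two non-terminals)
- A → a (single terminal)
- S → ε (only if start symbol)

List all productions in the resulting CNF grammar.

T0 → 0; T1 → 1; S → 1; A → 1; S → T0 X0; X0 → A X1; X1 → A T1; A → T1 X2; X2 → A S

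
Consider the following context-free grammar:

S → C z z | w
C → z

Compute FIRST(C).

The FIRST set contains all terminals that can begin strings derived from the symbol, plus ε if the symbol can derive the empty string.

We compute FIRST(C) using the standard algorithm.
FIRST(C) = {z}
FIRST(S) = {w, z}
Therefore, FIRST(C) = {z}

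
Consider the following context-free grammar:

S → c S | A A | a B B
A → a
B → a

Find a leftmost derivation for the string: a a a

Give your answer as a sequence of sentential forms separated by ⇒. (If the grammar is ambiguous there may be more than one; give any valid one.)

S ⇒ a B B ⇒ a a B ⇒ a a a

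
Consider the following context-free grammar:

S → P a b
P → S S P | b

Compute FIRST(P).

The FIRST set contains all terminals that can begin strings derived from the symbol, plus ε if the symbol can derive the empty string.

We compute FIRST(P) using the standard algorithm.
FIRST(P) = {b}
FIRST(S) = {b}
Therefore, FIRST(P) = {b}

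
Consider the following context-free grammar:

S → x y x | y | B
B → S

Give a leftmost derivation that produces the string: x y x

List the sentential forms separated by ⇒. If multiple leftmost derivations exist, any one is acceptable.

S ⇒ B ⇒ S ⇒ x y x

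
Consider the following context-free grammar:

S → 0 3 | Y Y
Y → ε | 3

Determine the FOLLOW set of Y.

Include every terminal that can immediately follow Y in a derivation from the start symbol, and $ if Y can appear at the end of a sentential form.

We compute FOLLOW(Y) using the standard algorithm.
FOLLOW(S) starts with {$}.
FIRST(S) = {0, 3, ε}
FIRST(Y) = {3, ε}
FOLLOW(S) = {$}
FOLLOW(Y) = {$, 3}
Therefore, FOLLOW(Y) = {$, 3}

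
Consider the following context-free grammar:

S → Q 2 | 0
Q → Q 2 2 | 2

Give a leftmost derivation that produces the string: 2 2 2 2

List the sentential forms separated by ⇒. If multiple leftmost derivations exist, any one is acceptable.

S ⇒ Q 2 ⇒ Q 2 2 2 ⇒ 2 2 2 2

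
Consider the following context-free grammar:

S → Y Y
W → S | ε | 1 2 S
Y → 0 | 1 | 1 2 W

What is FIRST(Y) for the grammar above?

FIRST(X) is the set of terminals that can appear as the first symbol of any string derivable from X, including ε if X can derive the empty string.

We compute FIRST(Y) using the standard algorithm.
FIRST(S) = {0, 1}
FIRST(W) = {0, 1, ε}
FIRST(Y) = {0, 1}
Therefore, FIRST(Y) = {0, 1}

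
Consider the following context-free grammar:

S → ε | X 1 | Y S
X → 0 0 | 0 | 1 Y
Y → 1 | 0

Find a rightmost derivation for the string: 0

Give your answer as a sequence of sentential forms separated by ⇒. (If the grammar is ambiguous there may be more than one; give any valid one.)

S ⇒ Y S ⇒ Y ⇒ 0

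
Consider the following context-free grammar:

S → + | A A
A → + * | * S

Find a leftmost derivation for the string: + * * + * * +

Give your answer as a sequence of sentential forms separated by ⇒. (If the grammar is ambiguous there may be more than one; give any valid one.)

S ⇒ A A ⇒ + * A ⇒ + * * S ⇒ + * * A A ⇒ + * * + * A ⇒ + * * + * * S ⇒ + * * + * * +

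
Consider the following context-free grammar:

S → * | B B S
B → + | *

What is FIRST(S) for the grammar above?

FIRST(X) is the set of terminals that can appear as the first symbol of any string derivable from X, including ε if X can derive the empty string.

We compute FIRST(S) using the standard algorithm.
FIRST(B) = {*, +}
FIRST(S) = {*, +}
Therefore, FIRST(S) = {*, +}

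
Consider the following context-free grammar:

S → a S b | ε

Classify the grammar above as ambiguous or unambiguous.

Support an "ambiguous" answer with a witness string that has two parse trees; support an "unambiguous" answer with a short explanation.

Unambiguous - every string in the language has a unique parse tree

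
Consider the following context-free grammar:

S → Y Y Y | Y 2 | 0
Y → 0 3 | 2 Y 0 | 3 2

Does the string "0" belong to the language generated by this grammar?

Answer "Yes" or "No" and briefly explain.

Yes - a valid derivation exists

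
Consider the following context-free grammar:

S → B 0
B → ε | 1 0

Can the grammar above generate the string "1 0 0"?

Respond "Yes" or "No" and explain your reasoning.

Yes - a valid derivation exists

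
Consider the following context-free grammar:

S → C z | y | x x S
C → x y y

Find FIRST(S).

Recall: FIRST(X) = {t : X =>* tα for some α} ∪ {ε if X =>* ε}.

We compute FIRST(S) using the standard algorithm.
FIRST(C) = {x}
FIRST(S) = {x, y}
Therefore, FIRST(S) = {x, y}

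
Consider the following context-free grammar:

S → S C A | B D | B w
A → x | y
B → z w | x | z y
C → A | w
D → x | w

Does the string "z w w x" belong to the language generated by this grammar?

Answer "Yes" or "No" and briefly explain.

No - no valid derivation exists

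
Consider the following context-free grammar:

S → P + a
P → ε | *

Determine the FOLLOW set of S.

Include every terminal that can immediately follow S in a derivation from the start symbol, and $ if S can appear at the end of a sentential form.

We compute FOLLOW(S) using the standard algorithm.
FOLLOW(S) starts with {$}.
FIRST(P) = {*, ε}
FIRST(S) = {*, +}
FOLLOW(P) = {+}
FOLLOW(S) = {$}
Therefore, FOLLOW(S) = {$}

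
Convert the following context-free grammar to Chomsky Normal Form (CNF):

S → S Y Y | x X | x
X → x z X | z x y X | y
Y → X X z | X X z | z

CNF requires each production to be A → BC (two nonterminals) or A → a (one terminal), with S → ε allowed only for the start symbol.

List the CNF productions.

TX → x; S → x; TZ → z; TY → y; X → y; Y → z; S → S X0; X0 → Y Y; S → TX X; X → TX X1; X1 → TZ X; X → TZ X2; X2 → TX X3; X3 → TY X; Y → X X4; X4 → X TZ; Y → X X5; X5 → X TZ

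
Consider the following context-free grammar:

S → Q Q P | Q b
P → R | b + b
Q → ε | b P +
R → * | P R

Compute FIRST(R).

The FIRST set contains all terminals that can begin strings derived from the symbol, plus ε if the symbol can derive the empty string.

We compute FIRST(R) using the standard algorithm.
FIRST(P) = {*, b}
FIRST(Q) = {b, ε}
FIRST(R) = {*, b}
FIRST(S) = {*, b}
Therefore, FIRST(R) = {*, b}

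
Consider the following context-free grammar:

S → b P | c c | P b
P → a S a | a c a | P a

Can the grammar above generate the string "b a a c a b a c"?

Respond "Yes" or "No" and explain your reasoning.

No - no valid derivation exists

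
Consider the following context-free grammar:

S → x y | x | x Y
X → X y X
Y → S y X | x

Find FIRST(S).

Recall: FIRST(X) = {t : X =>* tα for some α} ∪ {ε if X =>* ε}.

We compute FIRST(S) using the standard algorithm.
FIRST(S) = {x}
FIRST(X) = {}
FIRST(Y) = {x}
Therefore, FIRST(S) = {x}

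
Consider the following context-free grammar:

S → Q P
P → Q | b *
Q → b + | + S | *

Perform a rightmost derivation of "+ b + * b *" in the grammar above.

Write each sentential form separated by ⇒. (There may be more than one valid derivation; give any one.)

S ⇒ Q P ⇒ Q b * ⇒ + S b * ⇒ + Q P b * ⇒ + Q Q b * ⇒ + Q * b * ⇒ + b + * b *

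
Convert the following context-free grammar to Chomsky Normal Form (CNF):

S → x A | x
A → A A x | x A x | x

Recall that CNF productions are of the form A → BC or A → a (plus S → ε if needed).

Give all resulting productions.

TX → x; S → x; A → x; S → TX A; A → A X0; X0 → A TX; A → TX X1; X1 → A TX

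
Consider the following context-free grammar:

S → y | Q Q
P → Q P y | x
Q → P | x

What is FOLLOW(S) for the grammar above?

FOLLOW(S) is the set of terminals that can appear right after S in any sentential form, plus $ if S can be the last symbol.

We compute FOLLOW(S) using the standard algorithm.
FOLLOW(S) starts with {$}.
FIRST(P) = {x}
FIRST(Q) = {x}
FIRST(S) = {x, y}
FOLLOW(P) = {$, x, y}
FOLLOW(Q) = {$, x}
FOLLOW(S) = {$}
Therefore, FOLLOW(S) = {$}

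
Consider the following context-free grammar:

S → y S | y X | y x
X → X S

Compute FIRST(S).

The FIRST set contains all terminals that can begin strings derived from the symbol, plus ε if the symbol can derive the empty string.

We compute FIRST(S) using the standard algorithm.
FIRST(S) = {y}
FIRST(X) = {}
Therefore, FIRST(S) = {y}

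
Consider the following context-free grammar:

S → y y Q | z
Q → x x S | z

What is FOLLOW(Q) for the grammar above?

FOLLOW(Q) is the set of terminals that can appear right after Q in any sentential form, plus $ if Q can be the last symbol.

We compute FOLLOW(Q) using the standard algorithm.
FOLLOW(S) starts with {$}.
FIRST(Q) = {x, z}
FIRST(S) = {y, z}
FOLLOW(Q) = {$}
FOLLOW(S) = {$}
Therefore, FOLLOW(Q) = {$}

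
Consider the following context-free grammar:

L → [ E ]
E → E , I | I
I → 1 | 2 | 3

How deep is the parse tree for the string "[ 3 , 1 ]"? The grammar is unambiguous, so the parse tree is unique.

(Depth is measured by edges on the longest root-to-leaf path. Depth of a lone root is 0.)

4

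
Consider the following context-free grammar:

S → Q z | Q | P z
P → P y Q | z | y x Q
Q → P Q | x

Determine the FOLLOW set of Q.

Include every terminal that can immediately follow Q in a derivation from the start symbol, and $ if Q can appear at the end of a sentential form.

We compute FOLLOW(Q) using the standard algorithm.
FOLLOW(S) starts with {$}.
FIRST(P) = {y, z}
FIRST(Q) = {x, y, z}
FIRST(S) = {x, y, z}
FOLLOW(P) = {x, y, z}
FOLLOW(Q) = {$, x, y, z}
FOLLOW(S) = {$}
Therefore, FOLLOW(Q) = {$, x, y, z}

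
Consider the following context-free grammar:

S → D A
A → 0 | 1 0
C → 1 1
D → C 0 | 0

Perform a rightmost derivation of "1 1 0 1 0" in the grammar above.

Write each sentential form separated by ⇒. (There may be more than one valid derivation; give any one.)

S ⇒ D A ⇒ D 1 0 ⇒ C 0 1 0 ⇒ 1 1 0 1 0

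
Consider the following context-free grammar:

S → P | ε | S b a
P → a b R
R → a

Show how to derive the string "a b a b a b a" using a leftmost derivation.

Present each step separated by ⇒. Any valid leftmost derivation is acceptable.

S ⇒ S b a ⇒ S b a b a ⇒ P b a b a ⇒ a b R b a b a ⇒ a b a b a b a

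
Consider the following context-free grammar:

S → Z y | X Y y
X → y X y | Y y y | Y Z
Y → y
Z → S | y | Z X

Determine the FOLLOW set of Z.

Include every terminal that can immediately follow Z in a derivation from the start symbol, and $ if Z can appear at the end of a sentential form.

We compute FOLLOW(Z) using the standard algorithm.
FOLLOW(S) starts with {$}.
FIRST(S) = {y}
FIRST(X) = {y}
FIRST(Y) = {y}
FIRST(Z) = {y}
FOLLOW(S) = {$, y}
FOLLOW(X) = {y}
FOLLOW(Y) = {y}
FOLLOW(Z) = {y}
Therefore, FOLLOW(Z) = {y}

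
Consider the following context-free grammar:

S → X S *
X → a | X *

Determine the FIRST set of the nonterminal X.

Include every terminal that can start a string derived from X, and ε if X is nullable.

We compute FIRST(X) using the standard algorithm.
FIRST(S) = {a}
FIRST(X) = {a}
Therefore, FIRST(X) = {a}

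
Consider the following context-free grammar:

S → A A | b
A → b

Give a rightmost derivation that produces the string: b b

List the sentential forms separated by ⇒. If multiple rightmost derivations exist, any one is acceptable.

S ⇒ A A ⇒ A b ⇒ b b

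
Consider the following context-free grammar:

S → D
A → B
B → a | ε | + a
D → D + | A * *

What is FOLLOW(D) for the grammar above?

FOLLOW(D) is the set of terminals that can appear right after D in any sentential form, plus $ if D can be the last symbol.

We compute FOLLOW(D) using the standard algorithm.
FOLLOW(S) starts with {$}.
FIRST(A) = {+, a, ε}
FIRST(B) = {+, a, ε}
FIRST(D) = {*, +, a}
FIRST(S) = {*, +, a}
FOLLOW(A) = {*}
FOLLOW(B) = {*}
FOLLOW(D) = {$, +}
FOLLOW(S) = {$}
Therefore, FOLLOW(D) = {$, +}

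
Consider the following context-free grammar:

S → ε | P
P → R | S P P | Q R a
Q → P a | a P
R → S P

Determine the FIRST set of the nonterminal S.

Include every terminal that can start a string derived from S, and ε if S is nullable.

We compute FIRST(S) using the standard algorithm.
FIRST(P) = {a}
FIRST(Q) = {a}
FIRST(R) = {a}
FIRST(S) = {a, ε}
Therefore, FIRST(S) = {a, ε}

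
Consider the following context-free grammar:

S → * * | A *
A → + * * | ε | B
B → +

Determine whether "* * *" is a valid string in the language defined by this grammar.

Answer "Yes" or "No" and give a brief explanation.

No - no valid derivation exists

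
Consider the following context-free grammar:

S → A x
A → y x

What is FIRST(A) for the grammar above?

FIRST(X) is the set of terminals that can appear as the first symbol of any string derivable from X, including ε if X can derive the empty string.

We compute FIRST(A) using the standard algorithm.
FIRST(A) = {y}
FIRST(S) = {y}
Therefore, FIRST(A) = {y}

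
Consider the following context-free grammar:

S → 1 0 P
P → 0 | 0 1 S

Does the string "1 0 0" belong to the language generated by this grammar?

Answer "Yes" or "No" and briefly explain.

Yes - a valid derivation exists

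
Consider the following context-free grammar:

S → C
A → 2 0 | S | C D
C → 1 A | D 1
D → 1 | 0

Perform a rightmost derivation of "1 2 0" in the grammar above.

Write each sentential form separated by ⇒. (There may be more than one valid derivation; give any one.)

S ⇒ C ⇒ 1 A ⇒ 1 2 0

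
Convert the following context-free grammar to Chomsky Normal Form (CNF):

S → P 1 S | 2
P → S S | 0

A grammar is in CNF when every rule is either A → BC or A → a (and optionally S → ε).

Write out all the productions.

T1 → 1; S → 2; P → 0; S → P X0; X0 → T1 S; P → S S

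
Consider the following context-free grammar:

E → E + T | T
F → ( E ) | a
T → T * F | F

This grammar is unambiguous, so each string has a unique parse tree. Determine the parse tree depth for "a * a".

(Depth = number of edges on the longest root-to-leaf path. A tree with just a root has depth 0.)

4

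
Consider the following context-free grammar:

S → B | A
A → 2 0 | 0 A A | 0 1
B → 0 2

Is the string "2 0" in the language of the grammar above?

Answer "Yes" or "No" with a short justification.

Yes - a valid derivation exists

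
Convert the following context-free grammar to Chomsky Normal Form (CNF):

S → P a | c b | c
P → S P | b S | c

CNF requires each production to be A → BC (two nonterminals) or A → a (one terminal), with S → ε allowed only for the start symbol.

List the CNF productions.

TA → a; TC → c; TB → b; S → c; P → c; S → P TA; S → TC TB; P → S P; P → TB S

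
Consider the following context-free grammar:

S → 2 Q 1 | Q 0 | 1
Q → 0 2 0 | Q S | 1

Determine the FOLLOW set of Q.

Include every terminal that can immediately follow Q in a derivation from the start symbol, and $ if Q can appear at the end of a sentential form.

We compute FOLLOW(Q) using the standard algorithm.
FOLLOW(S) starts with {$}.
FIRST(Q) = {0, 1}
FIRST(S) = {0, 1, 2}
FOLLOW(Q) = {0, 1, 2}
FOLLOW(S) = {$, 0, 1, 2}
Therefore, FOLLOW(Q) = {0, 1, 2}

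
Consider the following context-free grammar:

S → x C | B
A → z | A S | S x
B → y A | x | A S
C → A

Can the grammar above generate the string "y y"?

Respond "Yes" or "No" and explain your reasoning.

No - no valid derivation exists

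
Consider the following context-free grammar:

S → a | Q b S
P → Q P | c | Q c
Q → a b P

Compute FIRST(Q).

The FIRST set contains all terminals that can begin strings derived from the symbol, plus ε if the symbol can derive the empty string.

We compute FIRST(Q) using the standard algorithm.
FIRST(P) = {a, c}
FIRST(Q) = {a}
FIRST(S) = {a}
Therefore, FIRST(Q) = {a}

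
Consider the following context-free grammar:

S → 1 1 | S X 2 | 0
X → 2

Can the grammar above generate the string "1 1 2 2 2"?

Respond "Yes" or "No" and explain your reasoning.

No - no valid derivation exists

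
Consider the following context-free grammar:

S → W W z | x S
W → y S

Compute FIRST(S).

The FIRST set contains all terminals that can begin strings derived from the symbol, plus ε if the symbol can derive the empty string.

We compute FIRST(S) using the standard algorithm.
FIRST(S) = {x, y}
FIRST(W) = {y}
Therefore, FIRST(S) = {x, y}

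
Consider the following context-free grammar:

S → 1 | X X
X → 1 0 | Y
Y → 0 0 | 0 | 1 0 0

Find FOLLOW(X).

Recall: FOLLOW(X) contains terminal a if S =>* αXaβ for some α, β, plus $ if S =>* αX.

We compute FOLLOW(X) using the standard algorithm.
FOLLOW(S) starts with {$}.
FIRST(S) = {0, 1}
FIRST(X) = {0, 1}
FIRST(Y) = {0, 1}
FOLLOW(S) = {$}
FOLLOW(X) = {$, 0, 1}
FOLLOW(Y) = {$, 0, 1}
Therefore, FOLLOW(X) = {$, 0, 1}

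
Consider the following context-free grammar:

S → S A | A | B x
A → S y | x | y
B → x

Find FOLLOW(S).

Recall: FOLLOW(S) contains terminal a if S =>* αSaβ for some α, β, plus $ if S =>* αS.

We compute FOLLOW(S) using the standard algorithm.
FOLLOW(S) starts with {$}.
FIRST(A) = {x, y}
FIRST(B) = {x}
FIRST(S) = {x, y}
FOLLOW(A) = {$, x, y}
FOLLOW(B) = {x}
FOLLOW(S) = {$, x, y}
Therefore, FOLLOW(S) = {$, x, y}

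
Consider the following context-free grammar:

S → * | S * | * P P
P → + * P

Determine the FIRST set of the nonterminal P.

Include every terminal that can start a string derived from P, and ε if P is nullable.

We compute FIRST(P) using the standard algorithm.
FIRST(P) = {+}
FIRST(S) = {*}
Therefore, FIRST(P) = {+}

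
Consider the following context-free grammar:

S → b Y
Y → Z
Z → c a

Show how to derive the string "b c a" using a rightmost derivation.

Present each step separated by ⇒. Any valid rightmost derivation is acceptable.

S ⇒ b Y ⇒ b Z ⇒ b c a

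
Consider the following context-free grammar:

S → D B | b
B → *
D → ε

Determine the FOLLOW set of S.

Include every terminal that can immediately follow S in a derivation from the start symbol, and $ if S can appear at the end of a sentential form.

We compute FOLLOW(S) using the standard algorithm.
FOLLOW(S) starts with {$}.
FIRST(B) = {*}
FIRST(D) = {ε}
FIRST(S) = {*, b}
FOLLOW(B) = {$}
FOLLOW(D) = {*}
FOLLOW(S) = {$}
Therefore, FOLLOW(S) = {$}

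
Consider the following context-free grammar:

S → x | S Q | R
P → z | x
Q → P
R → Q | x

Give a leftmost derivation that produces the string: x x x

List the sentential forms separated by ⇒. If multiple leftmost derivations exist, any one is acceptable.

S ⇒ S Q ⇒ S Q Q ⇒ x Q Q ⇒ x P Q ⇒ x x Q ⇒ x x P ⇒ x x x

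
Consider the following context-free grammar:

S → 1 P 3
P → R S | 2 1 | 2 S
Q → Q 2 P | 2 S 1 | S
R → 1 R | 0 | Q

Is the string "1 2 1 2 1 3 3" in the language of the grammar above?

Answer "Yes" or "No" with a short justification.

Yes - a valid derivation exists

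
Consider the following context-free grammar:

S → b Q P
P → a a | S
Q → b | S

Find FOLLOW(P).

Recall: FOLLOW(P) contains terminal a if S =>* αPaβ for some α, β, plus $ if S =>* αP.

We compute FOLLOW(P) using the standard algorithm.
FOLLOW(S) starts with {$}.
FIRST(P) = {a, b}
FIRST(Q) = {b}
FIRST(S) = {b}
FOLLOW(P) = {$, a, b}
FOLLOW(Q) = {a, b}
FOLLOW(S) = {$, a, b}
Therefore, FOLLOW(P) = {$, a, b}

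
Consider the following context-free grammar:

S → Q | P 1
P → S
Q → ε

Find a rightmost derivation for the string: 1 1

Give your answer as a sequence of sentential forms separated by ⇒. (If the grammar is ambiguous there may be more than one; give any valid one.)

S ⇒ P 1 ⇒ S 1 ⇒ P 1 1 ⇒ S 1 1 ⇒ Q 1 1 ⇒ 1 1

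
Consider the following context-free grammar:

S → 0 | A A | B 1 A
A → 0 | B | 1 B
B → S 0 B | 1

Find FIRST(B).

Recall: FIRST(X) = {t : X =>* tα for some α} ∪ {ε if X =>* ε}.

We compute FIRST(B) using the standard algorithm.
FIRST(A) = {0, 1}
FIRST(B) = {0, 1}
FIRST(S) = {0, 1}
Therefore, FIRST(B) = {0, 1}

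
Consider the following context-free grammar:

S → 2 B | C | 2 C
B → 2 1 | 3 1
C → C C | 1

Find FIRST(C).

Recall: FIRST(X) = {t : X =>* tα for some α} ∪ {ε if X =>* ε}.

We compute FIRST(C) using the standard algorithm.
FIRST(B) = {2, 3}
FIRST(C) = {1}
FIRST(S) = {1, 2}
Therefore, FIRST(C) = {1}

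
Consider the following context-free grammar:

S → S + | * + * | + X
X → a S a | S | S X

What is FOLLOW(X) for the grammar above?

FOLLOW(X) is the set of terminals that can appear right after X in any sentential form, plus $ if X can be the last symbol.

We compute FOLLOW(X) using the standard algorithm.
FOLLOW(S) starts with {$}.
FIRST(S) = {*, +}
FIRST(X) = {*, +, a}
FOLLOW(S) = {$, *, +, a}
FOLLOW(X) = {$, *, +, a}
Therefore, FOLLOW(X) = {$, *, +, a}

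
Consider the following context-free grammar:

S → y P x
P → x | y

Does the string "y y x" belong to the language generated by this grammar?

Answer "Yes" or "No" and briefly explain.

Yes - a valid derivation exists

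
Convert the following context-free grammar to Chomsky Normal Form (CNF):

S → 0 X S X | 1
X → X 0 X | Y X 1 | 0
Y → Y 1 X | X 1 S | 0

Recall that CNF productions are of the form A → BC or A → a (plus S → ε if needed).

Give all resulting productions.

T0 → 0; S → 1; T1 → 1; X → 0; Y → 0; S → T0 X0; X0 → X X1; X1 → S X; X → X X2; X2 → T0 X; X → Y X3; X3 → X T1; Y → Y X4; X4 → T1 X; Y → X X5; X5 → T1 S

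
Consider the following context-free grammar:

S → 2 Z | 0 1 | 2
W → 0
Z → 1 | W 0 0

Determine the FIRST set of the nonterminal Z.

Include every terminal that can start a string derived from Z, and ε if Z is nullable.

We compute FIRST(Z) using the standard algorithm.
FIRST(S) = {0, 2}
FIRST(W) = {0}
FIRST(Z) = {0, 1}
Therefore, FIRST(Z) = {0, 1}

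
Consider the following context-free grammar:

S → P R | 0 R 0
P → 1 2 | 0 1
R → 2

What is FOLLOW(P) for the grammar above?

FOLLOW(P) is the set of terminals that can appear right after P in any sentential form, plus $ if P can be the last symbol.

We compute FOLLOW(P) using the standard algorithm.
FOLLOW(S) starts with {$}.
FIRST(P) = {0, 1}
FIRST(R) = {2}
FIRST(S) = {0, 1}
FOLLOW(P) = {2}
FOLLOW(R) = {$, 0}
FOLLOW(S) = {$}
Therefore, FOLLOW(P) = {2}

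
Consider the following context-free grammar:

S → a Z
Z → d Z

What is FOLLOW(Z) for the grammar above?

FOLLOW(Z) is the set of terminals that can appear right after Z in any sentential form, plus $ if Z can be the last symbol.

We compute FOLLOW(Z) using the standard algorithm.
FOLLOW(S) starts with {$}.
FIRST(S) = {a}
FIRST(Z) = {d}
FOLLOW(S) = {$}
FOLLOW(Z) = {$}
Therefore, FOLLOW(Z) = {$}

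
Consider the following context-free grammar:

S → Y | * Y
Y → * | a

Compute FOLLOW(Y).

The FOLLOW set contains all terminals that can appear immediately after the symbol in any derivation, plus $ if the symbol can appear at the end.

We compute FOLLOW(Y) using the standard algorithm.
FOLLOW(S) starts with {$}.
FIRST(S) = {*, a}
FIRST(Y) = {*, a}
FOLLOW(S) = {$}
FOLLOW(Y) = {$}
Therefore, FOLLOW(Y) = {$}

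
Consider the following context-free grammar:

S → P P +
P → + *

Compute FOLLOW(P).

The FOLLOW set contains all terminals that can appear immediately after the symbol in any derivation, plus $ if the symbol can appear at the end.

We compute FOLLOW(P) using the standard algorithm.
FOLLOW(S) starts with {$}.
FIRST(P) = {+}
FIRST(S) = {+}
FOLLOW(P) = {+}
FOLLOW(S) = {$}
Therefore, FOLLOW(P) = {+}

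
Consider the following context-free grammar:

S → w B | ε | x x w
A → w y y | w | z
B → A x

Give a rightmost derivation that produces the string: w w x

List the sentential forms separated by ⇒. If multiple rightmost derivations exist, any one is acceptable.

S ⇒ w B ⇒ w A x ⇒ w w x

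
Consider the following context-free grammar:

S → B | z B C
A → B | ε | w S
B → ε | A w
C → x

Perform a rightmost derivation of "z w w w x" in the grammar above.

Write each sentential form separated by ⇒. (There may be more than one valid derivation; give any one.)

S ⇒ z B C ⇒ z B x ⇒ z A w x ⇒ z w S w x ⇒ z w B w x ⇒ z w A w w x ⇒ z w w w x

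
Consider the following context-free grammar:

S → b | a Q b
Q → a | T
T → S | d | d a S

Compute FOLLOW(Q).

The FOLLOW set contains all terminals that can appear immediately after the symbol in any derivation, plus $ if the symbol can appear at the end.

We compute FOLLOW(Q) using the standard algorithm.
FOLLOW(S) starts with {$}.
FIRST(Q) = {a, b, d}
FIRST(S) = {a, b}
FIRST(T) = {a, b, d}
FOLLOW(Q) = {b}
FOLLOW(S) = {$, b}
FOLLOW(T) = {b}
Therefore, FOLLOW(Q) = {b}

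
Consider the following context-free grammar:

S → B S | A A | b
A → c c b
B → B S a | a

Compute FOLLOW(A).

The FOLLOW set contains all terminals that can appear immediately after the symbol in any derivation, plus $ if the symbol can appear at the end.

We compute FOLLOW(A) using the standard algorithm.
FOLLOW(S) starts with {$}.
FIRST(A) = {c}
FIRST(B) = {a}
FIRST(S) = {a, b, c}
FOLLOW(A) = {$, a, c}
FOLLOW(B) = {a, b, c}
FOLLOW(S) = {$, a}
Therefore, FOLLOW(A) = {$, a, c}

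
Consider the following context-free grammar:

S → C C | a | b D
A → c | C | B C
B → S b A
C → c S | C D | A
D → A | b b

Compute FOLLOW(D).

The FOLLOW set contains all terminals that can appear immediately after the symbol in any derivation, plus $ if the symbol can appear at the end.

We compute FOLLOW(D) using the standard algorithm.
FOLLOW(S) starts with {$}.
FIRST(A) = {a, b, c}
FIRST(B) = {a, b, c}
FIRST(C) = {a, b, c}
FIRST(D) = {a, b, c}
FIRST(S) = {a, b, c}
FOLLOW(A) = {$, a, b, c}
FOLLOW(B) = {a, b, c}
FOLLOW(C) = {$, a, b, c}
FOLLOW(D) = {$, a, b, c}
FOLLOW(S) = {$, a, b, c}
Therefore, FOLLOW(D) = {$, a, b, c}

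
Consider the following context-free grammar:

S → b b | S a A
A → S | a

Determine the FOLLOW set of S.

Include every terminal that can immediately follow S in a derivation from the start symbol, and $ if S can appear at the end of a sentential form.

We compute FOLLOW(S) using the standard algorithm.
FOLLOW(S) starts with {$}.
FIRST(A) = {a, b}
FIRST(S) = {b}
FOLLOW(A) = {$, a}
FOLLOW(S) = {$, a}
Therefore, FOLLOW(S) = {$, a}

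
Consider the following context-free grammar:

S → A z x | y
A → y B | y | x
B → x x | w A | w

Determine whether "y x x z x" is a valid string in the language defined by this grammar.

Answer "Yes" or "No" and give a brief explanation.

Yes - a valid derivation exists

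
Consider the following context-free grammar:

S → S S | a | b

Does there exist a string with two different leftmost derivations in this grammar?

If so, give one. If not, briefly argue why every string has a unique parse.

Yes - the string 'b a b a' has two distinct leftmost derivations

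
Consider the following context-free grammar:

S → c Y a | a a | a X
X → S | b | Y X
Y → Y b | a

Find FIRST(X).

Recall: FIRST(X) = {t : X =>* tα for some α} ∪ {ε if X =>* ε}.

We compute FIRST(X) using the standard algorithm.
FIRST(S) = {a, c}
FIRST(X) = {a, b, c}
FIRST(Y) = {a}
Therefore, FIRST(X) = {a, b, c}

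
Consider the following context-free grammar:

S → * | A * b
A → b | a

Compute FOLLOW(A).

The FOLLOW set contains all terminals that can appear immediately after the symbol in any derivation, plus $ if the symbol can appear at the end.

We compute FOLLOW(A) using the standard algorithm.
FOLLOW(S) starts with {$}.
FIRST(A) = {a, b}
FIRST(S) = {*, a, b}
FOLLOW(A) = {*}
FOLLOW(S) = {$}
Therefore, FOLLOW(A) = {*}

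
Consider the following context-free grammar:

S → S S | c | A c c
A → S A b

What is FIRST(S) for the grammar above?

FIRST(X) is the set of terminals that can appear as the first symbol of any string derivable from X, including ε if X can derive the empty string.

We compute FIRST(S) using the standard algorithm.
FIRST(A) = {c}
FIRST(S) = {c}
Therefore, FIRST(S) = {c}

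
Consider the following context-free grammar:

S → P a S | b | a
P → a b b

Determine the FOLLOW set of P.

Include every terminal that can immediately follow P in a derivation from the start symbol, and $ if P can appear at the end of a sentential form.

We compute FOLLOW(P) using the standard algorithm.
FOLLOW(S) starts with {$}.
FIRST(P) = {a}
FIRST(S) = {a, b}
FOLLOW(P) = {a}
FOLLOW(S) = {$}
Therefore, FOLLOW(P) = {a}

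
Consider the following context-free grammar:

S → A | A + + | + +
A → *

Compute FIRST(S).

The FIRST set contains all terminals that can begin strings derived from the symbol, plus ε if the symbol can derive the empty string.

We compute FIRST(S) using the standard algorithm.
FIRST(A) = {*}
FIRST(S) = {*, +}
Therefore, FIRST(S) = {*, +}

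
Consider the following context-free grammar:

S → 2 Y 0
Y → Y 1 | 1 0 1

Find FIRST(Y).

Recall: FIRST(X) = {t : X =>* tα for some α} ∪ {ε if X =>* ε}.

We compute FIRST(Y) using the standard algorithm.
FIRST(S) = {2}
FIRST(Y) = {1}
Therefore, FIRST(Y) = {1}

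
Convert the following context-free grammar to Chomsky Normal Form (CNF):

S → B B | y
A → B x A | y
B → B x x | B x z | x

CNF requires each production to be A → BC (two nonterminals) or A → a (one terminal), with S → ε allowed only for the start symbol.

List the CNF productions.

S → y; TX → x; A → y; TZ → z; B → x; S → B B; A → B X0; X0 → TX A; B → B X1; X1 → TX TX; B → B X2; X2 → TX TZ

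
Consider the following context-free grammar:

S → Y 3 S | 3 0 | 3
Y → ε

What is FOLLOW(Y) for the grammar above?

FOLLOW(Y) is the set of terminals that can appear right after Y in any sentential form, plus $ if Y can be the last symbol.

We compute FOLLOW(Y) using the standard algorithm.
FOLLOW(S) starts with {$}.
FIRST(S) = {3}
FIRST(Y) = {ε}
FOLLOW(S) = {$}
FOLLOW(Y) = {3}
Therefore, FOLLOW(Y) = {3}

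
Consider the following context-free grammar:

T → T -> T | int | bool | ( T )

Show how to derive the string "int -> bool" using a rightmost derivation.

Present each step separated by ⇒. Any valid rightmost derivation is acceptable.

T ⇒ T -> T ⇒ T -> bool ⇒ int -> bool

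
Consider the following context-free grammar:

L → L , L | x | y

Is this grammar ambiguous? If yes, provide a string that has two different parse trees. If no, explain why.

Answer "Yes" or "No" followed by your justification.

Yes - the string 'y , x , y , y , y' has two distinct leftmost derivations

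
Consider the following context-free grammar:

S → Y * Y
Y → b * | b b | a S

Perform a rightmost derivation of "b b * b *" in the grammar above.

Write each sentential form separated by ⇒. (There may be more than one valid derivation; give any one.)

S ⇒ Y * Y ⇒ Y * b * ⇒ b b * b *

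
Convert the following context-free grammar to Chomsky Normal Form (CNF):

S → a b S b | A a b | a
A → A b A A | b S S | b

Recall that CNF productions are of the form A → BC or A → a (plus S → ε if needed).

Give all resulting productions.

TA → a; TB → b; S → a; A → b; S → TA X0; X0 → TB X1; X1 → S TB; S → A X2; X2 → TA TB; A → A X3; X3 → TB X4; X4 → A A; A → TB X5; X5 → S S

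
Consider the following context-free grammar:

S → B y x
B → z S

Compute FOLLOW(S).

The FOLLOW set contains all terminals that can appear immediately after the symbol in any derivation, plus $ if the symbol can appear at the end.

We compute FOLLOW(S) using the standard algorithm.
FOLLOW(S) starts with {$}.
FIRST(B) = {z}
FIRST(S) = {z}
FOLLOW(B) = {y}
FOLLOW(S) = {$, y}
Therefore, FOLLOW(S) = {$, y}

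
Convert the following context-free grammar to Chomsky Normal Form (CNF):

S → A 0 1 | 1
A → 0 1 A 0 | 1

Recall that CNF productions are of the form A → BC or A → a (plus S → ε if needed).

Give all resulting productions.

T0 → 0; T1 → 1; S → 1; A → 1; S → A X0; X0 → T0 T1; A → T0 X1; X1 → T1 X2; X2 → A T0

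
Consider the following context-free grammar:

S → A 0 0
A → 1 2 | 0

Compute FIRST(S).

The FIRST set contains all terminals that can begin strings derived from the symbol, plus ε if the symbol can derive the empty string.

We compute FIRST(S) using the standard algorithm.
FIRST(A) = {0, 1}
FIRST(S) = {0, 1}
Therefore, FIRST(S) = {0, 1}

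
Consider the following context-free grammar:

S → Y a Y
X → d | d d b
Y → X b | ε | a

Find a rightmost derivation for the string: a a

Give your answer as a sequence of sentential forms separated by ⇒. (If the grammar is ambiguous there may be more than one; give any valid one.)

S ⇒ Y a Y ⇒ Y a ⇒ a a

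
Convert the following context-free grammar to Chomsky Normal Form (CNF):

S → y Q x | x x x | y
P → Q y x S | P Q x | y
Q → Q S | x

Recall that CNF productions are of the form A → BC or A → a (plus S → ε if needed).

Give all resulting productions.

TY → y; TX → x; S → y; P → y; Q → x; S → TY X0; X0 → Q TX; S → TX X1; X1 → TX TX; P → Q X2; X2 → TY X3; X3 → TX S; P → P X4; X4 → Q TX; Q → Q S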